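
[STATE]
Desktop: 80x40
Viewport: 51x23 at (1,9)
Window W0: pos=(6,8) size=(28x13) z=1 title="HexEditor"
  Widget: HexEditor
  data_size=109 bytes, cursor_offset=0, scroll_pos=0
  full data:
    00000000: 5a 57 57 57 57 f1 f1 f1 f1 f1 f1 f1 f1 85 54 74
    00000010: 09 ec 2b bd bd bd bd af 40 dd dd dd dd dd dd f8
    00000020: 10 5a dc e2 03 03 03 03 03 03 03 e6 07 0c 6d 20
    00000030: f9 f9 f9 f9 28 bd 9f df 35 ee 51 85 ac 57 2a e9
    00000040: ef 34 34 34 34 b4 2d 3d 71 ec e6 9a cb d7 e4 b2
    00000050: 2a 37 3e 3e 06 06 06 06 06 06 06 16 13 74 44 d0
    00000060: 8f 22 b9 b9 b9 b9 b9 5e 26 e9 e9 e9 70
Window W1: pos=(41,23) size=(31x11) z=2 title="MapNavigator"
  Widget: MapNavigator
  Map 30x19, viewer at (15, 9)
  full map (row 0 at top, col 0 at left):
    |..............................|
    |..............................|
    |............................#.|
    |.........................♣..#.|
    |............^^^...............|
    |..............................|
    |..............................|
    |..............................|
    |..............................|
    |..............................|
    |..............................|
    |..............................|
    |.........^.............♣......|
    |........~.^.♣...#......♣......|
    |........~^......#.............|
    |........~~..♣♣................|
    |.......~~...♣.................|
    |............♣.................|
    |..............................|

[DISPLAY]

     ┃ HexEditor                ┃                  
     ┠──────────────────────────┨                  
     ┃00000000  5A 57 57 57 57 f┃                  
     ┃00000010  09 ec 2b bd bd b┃                  
     ┃00000020  10 5a dc e2 03 0┃                  
     ┃00000030  f9 f9 f9 f9 28 b┃                  
     ┃00000040  ef 34 34 34 34 b┃                  
     ┃00000050  2a 37 3e 3e 06 0┃                  
     ┃00000060  8f 22 b9 b9 b9 b┃                  
     ┃                          ┃                  
     ┃                          ┃                  
     ┗━━━━━━━━━━━━━━━━━━━━━━━━━━┛                  
                                                   
                                                   
                                        ┏━━━━━━━━━━
                                        ┃ MapNaviga
                                        ┠──────────
                                        ┃..........
                                        ┃..........
                                        ┃..........
                                        ┃..........
                                        ┃..........
                                        ┃..........


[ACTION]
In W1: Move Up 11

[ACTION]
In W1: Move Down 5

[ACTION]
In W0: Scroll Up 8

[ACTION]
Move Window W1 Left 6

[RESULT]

     ┃ HexEditor                ┃                  
     ┠──────────────────────────┨                  
     ┃00000000  5A 57 57 57 57 f┃                  
     ┃00000010  09 ec 2b bd bd b┃                  
     ┃00000020  10 5a dc e2 03 0┃                  
     ┃00000030  f9 f9 f9 f9 28 b┃                  
     ┃00000040  ef 34 34 34 34 b┃                  
     ┃00000050  2a 37 3e 3e 06 0┃                  
     ┃00000060  8f 22 b9 b9 b9 b┃                  
     ┃                          ┃                  
     ┃                          ┃                  
     ┗━━━━━━━━━━━━━━━━━━━━━━━━━━┛                  
                                                   
                                                   
                                  ┏━━━━━━━━━━━━━━━━
                                  ┃ MapNavigator   
                                  ┠────────────────
                                  ┃................
                                  ┃................
                                  ┃...........^^^..
                                  ┃..............@.
                                  ┃................
                                  ┃................


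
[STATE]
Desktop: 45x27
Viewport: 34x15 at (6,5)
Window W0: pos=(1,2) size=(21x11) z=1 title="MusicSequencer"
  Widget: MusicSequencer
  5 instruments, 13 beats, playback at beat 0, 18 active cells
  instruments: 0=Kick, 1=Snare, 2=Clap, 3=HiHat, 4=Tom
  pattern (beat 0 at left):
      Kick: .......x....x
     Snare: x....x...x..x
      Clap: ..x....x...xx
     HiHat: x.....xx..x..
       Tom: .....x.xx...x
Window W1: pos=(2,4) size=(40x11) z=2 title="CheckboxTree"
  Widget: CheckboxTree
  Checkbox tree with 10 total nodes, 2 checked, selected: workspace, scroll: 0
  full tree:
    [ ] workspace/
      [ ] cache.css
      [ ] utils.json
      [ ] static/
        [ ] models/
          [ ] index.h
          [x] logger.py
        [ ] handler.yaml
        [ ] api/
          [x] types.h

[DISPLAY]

eckboxTree                        
──────────────────────────────────
] workspace/                      
[ ] cache.css                     
[ ] utils.json                    
[-] static/                       
  [-] models/                     
    [ ] index.h                   
    [x] logger.py                 
━━━━━━━━━━━━━━━━━━━━━━━━━━━━━━━━━━
                                  
                                  
                                  
                                  
                                  


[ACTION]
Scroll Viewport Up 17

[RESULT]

                                  
                                  
━━━━━━━━━━━━━━━┓                  
icSequencer    ┃                  
━━━━━━━━━━━━━━━━━━━━━━━━━━━━━━━━━━
eckboxTree                        
──────────────────────────────────
] workspace/                      
[ ] cache.css                     
[ ] utils.json                    
[-] static/                       
  [-] models/                     
    [ ] index.h                   
    [x] logger.py                 
━━━━━━━━━━━━━━━━━━━━━━━━━━━━━━━━━━


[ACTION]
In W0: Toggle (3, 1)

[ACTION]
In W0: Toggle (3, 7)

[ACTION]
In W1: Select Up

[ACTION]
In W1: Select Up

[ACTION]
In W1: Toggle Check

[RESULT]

                                  
                                  
━━━━━━━━━━━━━━━┓                  
icSequencer    ┃                  
━━━━━━━━━━━━━━━━━━━━━━━━━━━━━━━━━━
eckboxTree                        
──────────────────────────────────
] workspace/                      
[x] cache.css                     
[x] utils.json                    
[x] static/                       
  [x] models/                     
    [x] index.h                   
    [x] logger.py                 
━━━━━━━━━━━━━━━━━━━━━━━━━━━━━━━━━━


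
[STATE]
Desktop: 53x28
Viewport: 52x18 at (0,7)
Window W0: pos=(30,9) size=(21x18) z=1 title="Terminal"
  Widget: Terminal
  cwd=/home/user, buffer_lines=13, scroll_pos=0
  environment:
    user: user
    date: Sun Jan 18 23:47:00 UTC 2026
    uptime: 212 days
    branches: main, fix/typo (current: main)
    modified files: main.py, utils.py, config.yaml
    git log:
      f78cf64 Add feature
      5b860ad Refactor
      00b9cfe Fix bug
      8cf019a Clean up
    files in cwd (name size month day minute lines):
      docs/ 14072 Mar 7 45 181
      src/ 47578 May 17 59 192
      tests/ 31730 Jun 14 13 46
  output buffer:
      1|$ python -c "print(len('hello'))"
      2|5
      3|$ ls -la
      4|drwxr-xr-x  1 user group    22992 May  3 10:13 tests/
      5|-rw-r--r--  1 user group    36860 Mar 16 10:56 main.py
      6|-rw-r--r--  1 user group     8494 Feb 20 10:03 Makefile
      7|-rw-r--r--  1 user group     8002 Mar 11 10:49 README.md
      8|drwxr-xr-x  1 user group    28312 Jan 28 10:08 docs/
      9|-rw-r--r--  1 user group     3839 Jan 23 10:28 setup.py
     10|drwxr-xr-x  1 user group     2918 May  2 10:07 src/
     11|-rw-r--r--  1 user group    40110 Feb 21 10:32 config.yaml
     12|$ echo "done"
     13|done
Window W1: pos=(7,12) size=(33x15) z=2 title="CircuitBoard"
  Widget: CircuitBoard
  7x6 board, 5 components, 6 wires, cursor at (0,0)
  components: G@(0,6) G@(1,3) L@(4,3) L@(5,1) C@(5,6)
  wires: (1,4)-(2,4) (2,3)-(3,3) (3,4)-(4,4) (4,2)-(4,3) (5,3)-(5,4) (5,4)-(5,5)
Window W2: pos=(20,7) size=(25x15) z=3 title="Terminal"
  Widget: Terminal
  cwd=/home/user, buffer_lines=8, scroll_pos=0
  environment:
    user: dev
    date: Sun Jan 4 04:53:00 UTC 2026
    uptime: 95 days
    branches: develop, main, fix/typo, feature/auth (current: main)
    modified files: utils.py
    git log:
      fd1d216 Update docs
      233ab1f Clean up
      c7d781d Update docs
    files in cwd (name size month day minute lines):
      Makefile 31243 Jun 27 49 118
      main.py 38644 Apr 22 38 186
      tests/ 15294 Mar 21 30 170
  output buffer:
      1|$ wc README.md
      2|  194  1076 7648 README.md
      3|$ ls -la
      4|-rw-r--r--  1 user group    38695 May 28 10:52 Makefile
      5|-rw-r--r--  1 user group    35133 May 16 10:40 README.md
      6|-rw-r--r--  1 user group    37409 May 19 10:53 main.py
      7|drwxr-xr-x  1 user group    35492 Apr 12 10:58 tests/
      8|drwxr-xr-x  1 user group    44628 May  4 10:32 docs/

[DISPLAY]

                    ┏━━━━━━━━━━━━━━━━━━━━━━━┓       
                    ┃ Terminal              ┃       
                    ┠───────────────────────┨━━━━━┓ 
                    ┃$ wc README.md         ┃     ┃ 
                    ┃  194  1076 7648 README┃─────┨ 
       ┏━━━━━━━━━━━━┃$ ls -la               ┃rint(┃ 
       ┃ CircuitBoar┃-rw-r--r--  1 user grou┃     ┃ 
       ┠────────────┃-rw-r--r--  1 user grou┃     ┃ 
       ┃   0 1 2 3 4┃-rw-r--r--  1 user grou┃user ┃ 
       ┃0  [.]      ┃drwxr-xr-x  1 user grou┃user ┃ 
       ┃            ┃drwxr-xr-x  1 user grou┃user ┃ 
       ┃1           ┃$ █                    ┃user ┃ 
       ┃            ┃                       ┃user ┃ 
       ┃2           ┃                       ┃user ┃ 
       ┃            ┗━━━━━━━━━━━━━━━━━━━━━━━┛user ┃ 
       ┃3               ·   ·          ┃-  1 user ┃ 
       ┃                    │          ┃one"      ┃ 
       ┃4           · ─ L   ·          ┃          ┃ 


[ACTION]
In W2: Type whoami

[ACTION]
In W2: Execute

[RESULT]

                    ┏━━━━━━━━━━━━━━━━━━━━━━━┓       
                    ┃ Terminal              ┃       
                    ┠───────────────────────┨━━━━━┓ 
                    ┃$ wc README.md         ┃     ┃ 
                    ┃  194  1076 7648 README┃─────┨ 
       ┏━━━━━━━━━━━━┃$ ls -la               ┃rint(┃ 
       ┃ CircuitBoar┃-rw-r--r--  1 user grou┃     ┃ 
       ┠────────────┃-rw-r--r--  1 user grou┃     ┃ 
       ┃   0 1 2 3 4┃-rw-r--r--  1 user grou┃user ┃ 
       ┃0  [.]      ┃drwxr-xr-x  1 user grou┃user ┃ 
       ┃            ┃drwxr-xr-x  1 user grou┃user ┃ 
       ┃1           ┃$ whoami               ┃user ┃ 
       ┃            ┃dev                    ┃user ┃ 
       ┃2           ┃$ █                    ┃user ┃ 
       ┃            ┗━━━━━━━━━━━━━━━━━━━━━━━┛user ┃ 
       ┃3               ·   ·          ┃-  1 user ┃ 
       ┃                    │          ┃one"      ┃ 
       ┃4           · ─ L   ·          ┃          ┃ 


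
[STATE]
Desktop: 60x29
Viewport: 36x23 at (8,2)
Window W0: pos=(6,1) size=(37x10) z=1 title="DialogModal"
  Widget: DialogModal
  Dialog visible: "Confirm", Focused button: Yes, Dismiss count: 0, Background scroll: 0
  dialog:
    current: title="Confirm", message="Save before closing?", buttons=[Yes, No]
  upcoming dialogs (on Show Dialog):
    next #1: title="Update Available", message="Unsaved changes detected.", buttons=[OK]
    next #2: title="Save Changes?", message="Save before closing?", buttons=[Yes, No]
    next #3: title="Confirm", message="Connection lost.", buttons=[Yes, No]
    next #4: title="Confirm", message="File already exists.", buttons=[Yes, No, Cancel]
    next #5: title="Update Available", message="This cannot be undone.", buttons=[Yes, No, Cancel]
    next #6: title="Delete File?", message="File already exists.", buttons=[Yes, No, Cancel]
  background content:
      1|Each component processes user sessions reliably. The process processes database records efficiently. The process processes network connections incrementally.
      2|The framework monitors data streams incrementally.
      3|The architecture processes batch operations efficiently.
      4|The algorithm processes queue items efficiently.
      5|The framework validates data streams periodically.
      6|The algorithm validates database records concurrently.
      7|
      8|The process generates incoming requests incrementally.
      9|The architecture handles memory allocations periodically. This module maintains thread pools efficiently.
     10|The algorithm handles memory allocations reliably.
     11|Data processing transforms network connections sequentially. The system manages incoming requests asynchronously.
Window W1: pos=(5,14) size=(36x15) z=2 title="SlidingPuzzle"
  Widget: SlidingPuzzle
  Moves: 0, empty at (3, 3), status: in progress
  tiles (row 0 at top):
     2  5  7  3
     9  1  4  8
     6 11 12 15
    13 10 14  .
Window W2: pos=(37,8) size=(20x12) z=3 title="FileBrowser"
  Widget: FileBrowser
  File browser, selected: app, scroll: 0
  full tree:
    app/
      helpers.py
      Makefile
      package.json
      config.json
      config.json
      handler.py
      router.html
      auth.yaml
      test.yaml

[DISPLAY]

DialogModal                       ┃ 
──────────────────────────────────┨ 
ach ┌──────────────────────┐ sessi┃ 
he f│       Confirm        │treams┃ 
he a│ Save before closing? │tch op┃ 
he a│      [Yes]  No       │ items┃ 
he f└──────────────────────┘s┏━━━━━━
he algorithm validates databa┃ FileB
━━━━━━━━━━━━━━━━━━━━━━━━━━━━━┠──────
                             ┃> [-] 
                             ┃    he
                             ┃    Ma
━━━━━━━━━━━━━━━━━━━━━━━━━━━━━┃    pa
lidingPuzzle                 ┃    co
─────────────────────────────┃    co
───┬────┬────┬────┐          ┃    ha
 2 │  5 │  7 │  3 │          ┃    ro
───┼────┼────┼────┤          ┗━━━━━━
 9 │  1 │  4 │  8 │             ┃   
───┼────┼────┼────┤             ┃   
 6 │ 11 │ 12 │ 15 │             ┃   
───┼────┼────┼────┤             ┃   
13 │ 10 │ 14 │    │             ┃   


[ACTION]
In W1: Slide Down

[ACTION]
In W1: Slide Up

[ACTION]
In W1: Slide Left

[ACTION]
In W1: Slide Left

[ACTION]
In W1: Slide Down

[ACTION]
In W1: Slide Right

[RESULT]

DialogModal                       ┃ 
──────────────────────────────────┨ 
ach ┌──────────────────────┐ sessi┃ 
he f│       Confirm        │treams┃ 
he a│ Save before closing? │tch op┃ 
he a│      [Yes]  No       │ items┃ 
he f└──────────────────────┘s┏━━━━━━
he algorithm validates databa┃ FileB
━━━━━━━━━━━━━━━━━━━━━━━━━━━━━┠──────
                             ┃> [-] 
                             ┃    he
                             ┃    Ma
━━━━━━━━━━━━━━━━━━━━━━━━━━━━━┃    pa
lidingPuzzle                 ┃    co
─────────────────────────────┃    co
───┬────┬────┬────┐          ┃    ha
 2 │  5 │  7 │  3 │          ┃    ro
───┼────┼────┼────┤          ┗━━━━━━
 9 │  1 │  4 │  8 │             ┃   
───┼────┼────┼────┤             ┃   
 6 │ 11 │    │ 12 │             ┃   
───┼────┼────┼────┤             ┃   
13 │ 10 │ 14 │ 15 │             ┃   


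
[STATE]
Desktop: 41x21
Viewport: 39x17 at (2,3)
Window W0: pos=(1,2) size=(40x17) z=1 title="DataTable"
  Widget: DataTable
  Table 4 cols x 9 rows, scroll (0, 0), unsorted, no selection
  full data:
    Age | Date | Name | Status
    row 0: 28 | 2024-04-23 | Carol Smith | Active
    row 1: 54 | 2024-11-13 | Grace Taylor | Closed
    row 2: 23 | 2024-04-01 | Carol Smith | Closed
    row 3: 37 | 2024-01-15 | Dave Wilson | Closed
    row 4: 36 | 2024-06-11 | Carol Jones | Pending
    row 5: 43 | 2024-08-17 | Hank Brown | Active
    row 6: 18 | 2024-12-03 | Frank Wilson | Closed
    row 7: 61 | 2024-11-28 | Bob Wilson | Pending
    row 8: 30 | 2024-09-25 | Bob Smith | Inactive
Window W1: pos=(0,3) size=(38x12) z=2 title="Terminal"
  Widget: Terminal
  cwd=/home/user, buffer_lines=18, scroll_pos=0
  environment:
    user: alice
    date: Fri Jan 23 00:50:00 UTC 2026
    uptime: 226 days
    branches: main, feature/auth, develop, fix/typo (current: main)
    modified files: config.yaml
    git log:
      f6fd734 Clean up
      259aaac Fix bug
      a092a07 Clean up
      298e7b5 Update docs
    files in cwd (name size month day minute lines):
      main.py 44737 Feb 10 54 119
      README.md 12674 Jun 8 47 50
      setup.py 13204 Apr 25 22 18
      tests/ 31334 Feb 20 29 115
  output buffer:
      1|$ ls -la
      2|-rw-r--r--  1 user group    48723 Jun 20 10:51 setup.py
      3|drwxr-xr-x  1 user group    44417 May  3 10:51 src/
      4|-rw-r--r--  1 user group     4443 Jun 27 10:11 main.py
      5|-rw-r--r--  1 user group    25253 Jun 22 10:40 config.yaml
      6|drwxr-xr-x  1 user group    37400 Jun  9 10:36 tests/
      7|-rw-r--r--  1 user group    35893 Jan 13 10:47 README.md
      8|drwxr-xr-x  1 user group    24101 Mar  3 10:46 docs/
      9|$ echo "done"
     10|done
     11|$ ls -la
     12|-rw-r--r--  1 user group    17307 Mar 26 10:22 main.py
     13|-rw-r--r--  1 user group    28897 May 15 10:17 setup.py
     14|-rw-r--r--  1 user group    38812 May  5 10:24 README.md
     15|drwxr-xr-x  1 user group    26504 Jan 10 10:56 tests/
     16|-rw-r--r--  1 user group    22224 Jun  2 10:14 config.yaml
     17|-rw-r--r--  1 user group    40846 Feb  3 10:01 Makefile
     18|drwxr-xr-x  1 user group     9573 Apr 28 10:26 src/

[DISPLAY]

━━━━━━━━━━━━━━━━━━━━━━━━━━━━━━━━━━━┓  ┃
Terminal                           ┃──┨
───────────────────────────────────┨  ┃
 ls -la                            ┃  ┃
rw-r--r--  1 user group    48723 Ju┃  ┃
rwxr-xr-x  1 user group    44417 Ma┃  ┃
rw-r--r--  1 user group     4443 Ju┃  ┃
rw-r--r--  1 user group    25253 Ju┃  ┃
rwxr-xr-x  1 user group    37400 Ju┃  ┃
rw-r--r--  1 user group    35893 Ja┃  ┃
rwxr-xr-x  1 user group    24101 Ma┃  ┃
━━━━━━━━━━━━━━━━━━━━━━━━━━━━━━━━━━━┛  ┃
30 │2024-09-25│Bob Smith   │Inactive  ┃
                                      ┃
                                      ┃
━━━━━━━━━━━━━━━━━━━━━━━━━━━━━━━━━━━━━━┛
                                       


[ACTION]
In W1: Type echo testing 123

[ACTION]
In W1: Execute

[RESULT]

━━━━━━━━━━━━━━━━━━━━━━━━━━━━━━━━━━━┓  ┃
Terminal                           ┃──┨
───────────────────────────────────┨  ┃
rw-r--r--  1 user group    38812 Ma┃  ┃
rwxr-xr-x  1 user group    26504 Ja┃  ┃
rw-r--r--  1 user group    22224 Ju┃  ┃
rw-r--r--  1 user group    40846 Fe┃  ┃
rwxr-xr-x  1 user group     9573 Ap┃  ┃
 echo testing 123                  ┃  ┃
esting 123                         ┃  ┃
 █                                 ┃  ┃
━━━━━━━━━━━━━━━━━━━━━━━━━━━━━━━━━━━┛  ┃
30 │2024-09-25│Bob Smith   │Inactive  ┃
                                      ┃
                                      ┃
━━━━━━━━━━━━━━━━━━━━━━━━━━━━━━━━━━━━━━┛
                                       


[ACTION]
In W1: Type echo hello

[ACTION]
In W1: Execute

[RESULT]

━━━━━━━━━━━━━━━━━━━━━━━━━━━━━━━━━━━┓  ┃
Terminal                           ┃──┨
───────────────────────────────────┨  ┃
rw-r--r--  1 user group    22224 Ju┃  ┃
rw-r--r--  1 user group    40846 Fe┃  ┃
rwxr-xr-x  1 user group     9573 Ap┃  ┃
 echo testing 123                  ┃  ┃
esting 123                         ┃  ┃
 echo hello                        ┃  ┃
ello                               ┃  ┃
 █                                 ┃  ┃
━━━━━━━━━━━━━━━━━━━━━━━━━━━━━━━━━━━┛  ┃
30 │2024-09-25│Bob Smith   │Inactive  ┃
                                      ┃
                                      ┃
━━━━━━━━━━━━━━━━━━━━━━━━━━━━━━━━━━━━━━┛
                                       


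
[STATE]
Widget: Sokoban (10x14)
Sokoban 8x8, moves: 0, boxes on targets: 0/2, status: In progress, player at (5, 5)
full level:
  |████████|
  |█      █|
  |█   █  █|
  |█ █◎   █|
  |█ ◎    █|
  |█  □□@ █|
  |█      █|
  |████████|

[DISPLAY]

████████  
█      █  
█   █  █  
█ █◎   █  
█ ◎    █  
█  □□@ █  
█      █  
████████  
Moves: 0  
          
          
          
          
          


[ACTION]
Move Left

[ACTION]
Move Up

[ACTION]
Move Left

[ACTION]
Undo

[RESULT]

████████  
█      █  
█   █  █  
█ █◎   █  
█ ◎  @ █  
█  □□  █  
█      █  
████████  
Moves: 1  
          
          
          
          
          


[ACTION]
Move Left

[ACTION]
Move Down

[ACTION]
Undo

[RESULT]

████████  
█      █  
█   █  █  
█ █◎   █  
█ ◎ @  █  
█  □□  █  
█      █  
████████  
Moves: 2  
          
          
          
          
          


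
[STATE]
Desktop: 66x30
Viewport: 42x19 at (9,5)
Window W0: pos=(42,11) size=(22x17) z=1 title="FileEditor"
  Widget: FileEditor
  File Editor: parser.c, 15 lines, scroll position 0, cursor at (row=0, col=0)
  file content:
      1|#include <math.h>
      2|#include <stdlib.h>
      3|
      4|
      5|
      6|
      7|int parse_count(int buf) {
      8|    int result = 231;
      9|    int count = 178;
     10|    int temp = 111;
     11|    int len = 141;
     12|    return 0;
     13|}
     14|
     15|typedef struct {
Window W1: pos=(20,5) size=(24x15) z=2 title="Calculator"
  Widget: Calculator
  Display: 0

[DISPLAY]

           ┏━━━━━━━━━━━━━━━━━━━━━━┓       
           ┃ Calculator           ┃       
           ┠──────────────────────┨       
           ┃                     0┃       
           ┃┌───┬───┬───┬───┐     ┃       
           ┃│ 7 │ 8 │ 9 │ ÷ │     ┃       
           ┃├───┼───┼───┼───┤     ┃━━━━━━━
           ┃│ 4 │ 5 │ 6 │ × │     ┃FileEdi
           ┃├───┼───┼───┼───┤     ┃───────
           ┃│ 1 │ 2 │ 3 │ - │     ┃include
           ┃├───┼───┼───┼───┤     ┃include
           ┃│ 0 │ . │ = │ + │     ┃       
           ┃├───┼───┼───┼───┤     ┃       
           ┃│ C │ MC│ MR│ M+│     ┃       
           ┗━━━━━━━━━━━━━━━━━━━━━━┛       
                                 ┃int pars
                                 ┃    int 
                                 ┃    int 
                                 ┃    int 


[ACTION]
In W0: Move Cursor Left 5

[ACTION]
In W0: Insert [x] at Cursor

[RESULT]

           ┏━━━━━━━━━━━━━━━━━━━━━━┓       
           ┃ Calculator           ┃       
           ┠──────────────────────┨       
           ┃                     0┃       
           ┃┌───┬───┬───┬───┐     ┃       
           ┃│ 7 │ 8 │ 9 │ ÷ │     ┃       
           ┃├───┼───┼───┼───┤     ┃━━━━━━━
           ┃│ 4 │ 5 │ 6 │ × │     ┃FileEdi
           ┃├───┼───┼───┼───┤     ┃───────
           ┃│ 1 │ 2 │ 3 │ - │     ┃█includ
           ┃├───┼───┼───┼───┤     ┃include
           ┃│ 0 │ . │ = │ + │     ┃       
           ┃├───┼───┼───┼───┤     ┃       
           ┃│ C │ MC│ MR│ M+│     ┃       
           ┗━━━━━━━━━━━━━━━━━━━━━━┛       
                                 ┃int pars
                                 ┃    int 
                                 ┃    int 
                                 ┃    int 


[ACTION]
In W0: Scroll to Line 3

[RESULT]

           ┏━━━━━━━━━━━━━━━━━━━━━━┓       
           ┃ Calculator           ┃       
           ┠──────────────────────┨       
           ┃                     0┃       
           ┃┌───┬───┬───┬───┐     ┃       
           ┃│ 7 │ 8 │ 9 │ ÷ │     ┃       
           ┃├───┼───┼───┼───┤     ┃━━━━━━━
           ┃│ 4 │ 5 │ 6 │ × │     ┃FileEdi
           ┃├───┼───┼───┼───┤     ┃───────
           ┃│ 1 │ 2 │ 3 │ - │     ┃       
           ┃├───┼───┼───┼───┤     ┃       
           ┃│ 0 │ . │ = │ + │     ┃       
           ┃├───┼───┼───┼───┤     ┃       
           ┃│ C │ MC│ MR│ M+│     ┃nt pars
           ┗━━━━━━━━━━━━━━━━━━━━━━┛   int 
                                 ┃    int 
                                 ┃    int 
                                 ┃    int 
                                 ┃    retu


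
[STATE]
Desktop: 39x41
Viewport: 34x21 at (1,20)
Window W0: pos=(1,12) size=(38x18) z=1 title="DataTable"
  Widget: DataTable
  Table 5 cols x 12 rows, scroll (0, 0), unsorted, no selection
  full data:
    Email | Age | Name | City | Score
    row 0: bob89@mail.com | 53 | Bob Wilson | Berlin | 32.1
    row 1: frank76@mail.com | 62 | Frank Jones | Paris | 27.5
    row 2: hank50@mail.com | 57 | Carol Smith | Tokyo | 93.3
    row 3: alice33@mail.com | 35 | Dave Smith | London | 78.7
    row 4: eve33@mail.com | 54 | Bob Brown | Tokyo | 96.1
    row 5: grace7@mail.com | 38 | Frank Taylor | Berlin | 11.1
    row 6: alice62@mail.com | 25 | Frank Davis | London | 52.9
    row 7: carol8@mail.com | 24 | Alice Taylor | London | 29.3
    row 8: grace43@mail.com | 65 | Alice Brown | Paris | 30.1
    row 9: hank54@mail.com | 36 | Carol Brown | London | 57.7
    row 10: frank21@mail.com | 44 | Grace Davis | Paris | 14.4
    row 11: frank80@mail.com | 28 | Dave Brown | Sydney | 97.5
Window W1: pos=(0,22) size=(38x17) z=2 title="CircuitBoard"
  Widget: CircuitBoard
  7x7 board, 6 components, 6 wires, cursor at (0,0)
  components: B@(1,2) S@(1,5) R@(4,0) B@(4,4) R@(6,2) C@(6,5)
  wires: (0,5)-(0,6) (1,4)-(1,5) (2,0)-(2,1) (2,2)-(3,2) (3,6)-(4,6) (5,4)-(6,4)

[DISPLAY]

┃alice33@mail.com│35 │Dave Smith  
┃eve33@mail.com  │54 │Bob Brown   
━━━━━━━━━━━━━━━━━━━━━━━━━━━━━━━━━━
 CircuitBoard                     
──────────────────────────────────
   0 1 2 3 4 5 6                  
0  [.]                  · ─ ·     
                                  
1           B       · ─ S         
                                  
2   · ─ ·   ·                     
            │                     
3           ·               ·     
                            │     
4   R               B       ·     
                                  
5                   ·             
                    │             
━━━━━━━━━━━━━━━━━━━━━━━━━━━━━━━━━━
                                  
                                  


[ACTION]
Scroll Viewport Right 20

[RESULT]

ce33@mail.com│35 │Dave Smith  │Lo┃
33@mail.com  │54 │Bob Brown   │To┃
━━━━━━━━━━━━━━━━━━━━━━━━━━━━━━━━┓┃
cuitBoard                       ┃┃
────────────────────────────────┨┃
 1 2 3 4 5 6                    ┃┃
.]                  · ─ ·       ┃┃
                                ┃┃
        B       · ─ S           ┃┃
                                ┃┛
· ─ ·   ·                       ┃ 
        │                       ┃ 
        ·               ·       ┃ 
                        │       ┃ 
R               B       ·       ┃ 
                                ┃ 
                ·               ┃ 
                │               ┃ 
━━━━━━━━━━━━━━━━━━━━━━━━━━━━━━━━┛ 
                                  
                                  


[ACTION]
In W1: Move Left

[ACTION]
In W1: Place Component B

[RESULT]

ce33@mail.com│35 │Dave Smith  │Lo┃
33@mail.com  │54 │Bob Brown   │To┃
━━━━━━━━━━━━━━━━━━━━━━━━━━━━━━━━┓┃
cuitBoard                       ┃┃
────────────────────────────────┨┃
 1 2 3 4 5 6                    ┃┃
B]                  · ─ ·       ┃┃
                                ┃┃
        B       · ─ S           ┃┃
                                ┃┛
· ─ ·   ·                       ┃ 
        │                       ┃ 
        ·               ·       ┃ 
                        │       ┃ 
R               B       ·       ┃ 
                                ┃ 
                ·               ┃ 
                │               ┃ 
━━━━━━━━━━━━━━━━━━━━━━━━━━━━━━━━┛ 
                                  
                                  


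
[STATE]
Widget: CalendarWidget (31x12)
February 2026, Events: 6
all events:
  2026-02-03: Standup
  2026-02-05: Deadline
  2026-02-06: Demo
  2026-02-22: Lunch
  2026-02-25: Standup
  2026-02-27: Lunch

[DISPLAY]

         February 2026         
Mo Tu We Th Fr Sa Su           
                   1           
 2  3*  4  5*  6*  7  8        
 9 10 11 12 13 14 15           
16 17 18 19 20 21 22*          
23 24 25* 26 27* 28            
                               
                               
                               
                               
                               


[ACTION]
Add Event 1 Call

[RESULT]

         February 2026         
Mo Tu We Th Fr Sa Su           
                   1*          
 2  3*  4  5*  6*  7  8        
 9 10 11 12 13 14 15           
16 17 18 19 20 21 22*          
23 24 25* 26 27* 28            
                               
                               
                               
                               
                               


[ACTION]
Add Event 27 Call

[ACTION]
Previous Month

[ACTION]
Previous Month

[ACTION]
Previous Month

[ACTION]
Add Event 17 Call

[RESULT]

         November 2025         
Mo Tu We Th Fr Sa Su           
                1  2           
 3  4  5  6  7  8  9           
10 11 12 13 14 15 16           
17* 18 19 20 21 22 23          
24 25 26 27 28 29 30           
                               
                               
                               
                               
                               


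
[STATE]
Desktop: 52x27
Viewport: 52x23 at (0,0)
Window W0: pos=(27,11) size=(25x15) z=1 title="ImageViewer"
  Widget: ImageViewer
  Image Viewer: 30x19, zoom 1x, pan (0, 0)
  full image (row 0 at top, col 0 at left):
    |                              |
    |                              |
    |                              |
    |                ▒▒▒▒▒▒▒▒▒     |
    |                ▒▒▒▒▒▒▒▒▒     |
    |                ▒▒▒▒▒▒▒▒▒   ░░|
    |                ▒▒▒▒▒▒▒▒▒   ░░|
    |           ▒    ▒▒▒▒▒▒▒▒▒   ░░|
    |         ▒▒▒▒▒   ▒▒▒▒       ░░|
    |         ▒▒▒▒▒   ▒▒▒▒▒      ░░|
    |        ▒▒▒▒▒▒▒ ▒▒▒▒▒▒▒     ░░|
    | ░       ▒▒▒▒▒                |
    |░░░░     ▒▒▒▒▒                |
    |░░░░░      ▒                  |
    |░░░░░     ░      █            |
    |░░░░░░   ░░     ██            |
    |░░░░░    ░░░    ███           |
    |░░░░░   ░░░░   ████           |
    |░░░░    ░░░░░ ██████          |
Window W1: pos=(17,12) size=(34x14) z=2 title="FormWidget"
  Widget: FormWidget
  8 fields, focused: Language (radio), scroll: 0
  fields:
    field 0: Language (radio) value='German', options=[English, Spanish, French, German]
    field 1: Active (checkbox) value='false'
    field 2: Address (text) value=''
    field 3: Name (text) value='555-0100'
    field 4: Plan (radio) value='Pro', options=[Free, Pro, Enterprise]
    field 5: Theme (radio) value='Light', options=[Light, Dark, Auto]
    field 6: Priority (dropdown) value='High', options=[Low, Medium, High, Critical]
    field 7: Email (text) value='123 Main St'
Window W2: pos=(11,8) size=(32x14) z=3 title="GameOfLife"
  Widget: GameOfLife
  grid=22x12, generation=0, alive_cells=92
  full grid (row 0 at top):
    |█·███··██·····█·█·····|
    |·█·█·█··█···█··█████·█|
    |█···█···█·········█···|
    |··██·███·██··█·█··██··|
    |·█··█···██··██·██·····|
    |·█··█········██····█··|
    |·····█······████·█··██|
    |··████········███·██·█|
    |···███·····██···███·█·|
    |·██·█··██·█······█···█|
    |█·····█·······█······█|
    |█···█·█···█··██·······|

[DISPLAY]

                                                    
                                                    
                                                    
                                                    
                                                    
                                                    
                                                    
                                                    
           ┏━━━━━━━━━━━━━━━━━━━━━━━━━━━━━━┓         
           ┃ GameOfLife                   ┃         
           ┠──────────────────────────────┨         
           ┃Gen: 0                        ┃━━━━━━━━┓
           ┃·█·█·█··█···█··█████·█        ┃━━━━━━━┓┃
           ┃█···█···█·········█···        ┃       ┃┨
           ┃··██·███·██··█·█··██··        ┃───────┨┃
           ┃·█··█···██··██·██·····        ┃  ( ) S┃┃
           ┃·█··█········██····█··        ┃       ┃┃
           ┃·····█······████·█··██        ┃      ]┃┃
           ┃··████········███·██·█        ┃      ]┃┃
           ┃···███·····██···███·█·        ┃●) Pro ┃┃
           ┃·██·█··██·█······█···█        ┃( ) Dar┃┃
           ┗━━━━━━━━━━━━━━━━━━━━━━━━━━━━━━┛     ▼]┃┃
                 ┃  Email:      [123 Main St     ]┃┃


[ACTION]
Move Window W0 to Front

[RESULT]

                                                    
                                                    
                                                    
                                                    
                                                    
                                                    
                                                    
                                                    
           ┏━━━━━━━━━━━━━━━━━━━━━━━━━━━━━━┓         
           ┃ GameOfLife                   ┃         
           ┠──────────────────────────────┨         
           ┃Gen: 0         ┏━━━━━━━━━━━━━━━━━━━━━━━┓
           ┃·█·█·█··█···█··┃ ImageViewer           ┃
           ┃█···█···█······┠───────────────────────┨
           ┃··██·███·██··█·┃                       ┃
           ┃·█··█···██··██·┃                       ┃
           ┃·█··█········██┃                       ┃
           ┃·····█······███┃                ▒▒▒▒▒▒▒┃
           ┃··████········█┃                ▒▒▒▒▒▒▒┃
           ┃···███·····██··┃                ▒▒▒▒▒▒▒┃
           ┃·██·█··██·█····┃                ▒▒▒▒▒▒▒┃
           ┗━━━━━━━━━━━━━━━┃           ▒    ▒▒▒▒▒▒▒┃
                 ┃  Email: ┃         ▒▒▒▒▒   ▒▒▒▒  ┃


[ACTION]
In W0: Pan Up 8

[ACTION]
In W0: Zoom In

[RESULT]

                                                    
                                                    
                                                    
                                                    
                                                    
                                                    
                                                    
                                                    
           ┏━━━━━━━━━━━━━━━━━━━━━━━━━━━━━━┓         
           ┃ GameOfLife                   ┃         
           ┠──────────────────────────────┨         
           ┃Gen: 0         ┏━━━━━━━━━━━━━━━━━━━━━━━┓
           ┃·█·█·█··█···█··┃ ImageViewer           ┃
           ┃█···█···█······┠───────────────────────┨
           ┃··██·███·██··█·┃                       ┃
           ┃·█··█···██··██·┃                       ┃
           ┃·█··█········██┃                       ┃
           ┃·····█······███┃                       ┃
           ┃··████········█┃                       ┃
           ┃···███·····██··┃                       ┃
           ┃·██·█··██·█····┃                       ┃
           ┗━━━━━━━━━━━━━━━┃                       ┃
                 ┃  Email: ┃                       ┃
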